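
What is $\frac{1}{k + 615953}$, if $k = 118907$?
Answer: $\frac{1}{734860} \approx 1.3608 \cdot 10^{-6}$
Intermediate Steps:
$\frac{1}{k + 615953} = \frac{1}{118907 + 615953} = \frac{1}{734860}$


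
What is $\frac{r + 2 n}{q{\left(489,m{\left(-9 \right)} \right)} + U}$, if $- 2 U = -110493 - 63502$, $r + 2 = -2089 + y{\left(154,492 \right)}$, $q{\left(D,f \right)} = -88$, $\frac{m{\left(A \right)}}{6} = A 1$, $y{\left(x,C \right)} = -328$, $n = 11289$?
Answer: $\frac{40318}{173819} \approx 0.23195$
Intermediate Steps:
$m{\left(A \right)} = 6 A$ ($m{\left(A \right)} = 6 A 1 = 6 A$)
$r = -2419$ ($r = -2 - 2417 = -2419$)
$U = \frac{173995}{2}$ ($U = - \frac{-110493 - 63502}{2} = \left(- \frac{1}{2}\right) \left(-173995\right) = \frac{173995}{2} \approx 86998.0$)
$\frac{r + 2 n}{q{\left(489,m{\left(-9 \right)} \right)} + U} = \frac{-2419 + 2 \cdot 11289}{-88 + \frac{173995}{2}} = \frac{-2419 + 22578}{\frac{173819}{2}} = 20159 \cdot \frac{2}{173819} = \frac{40318}{173819}$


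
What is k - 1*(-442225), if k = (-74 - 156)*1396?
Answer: 121145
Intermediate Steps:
k = -321080 (k = -230*1396 = -321080)
k - 1*(-442225) = -321080 - 1*(-442225) = -321080 + 442225 = 121145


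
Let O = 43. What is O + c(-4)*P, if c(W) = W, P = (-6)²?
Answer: -101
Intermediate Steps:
P = 36
O + c(-4)*P = 43 - 4*36 = 43 - 144 = -101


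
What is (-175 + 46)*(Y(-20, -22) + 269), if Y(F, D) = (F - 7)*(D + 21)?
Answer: -38184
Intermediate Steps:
Y(F, D) = (-7 + F)*(21 + D)
(-175 + 46)*(Y(-20, -22) + 269) = (-175 + 46)*((-147 - 7*(-22) + 21*(-20) - 22*(-20)) + 269) = -129*((-147 + 154 - 420 + 440) + 269) = -129*(27 + 269) = -129*296 = -38184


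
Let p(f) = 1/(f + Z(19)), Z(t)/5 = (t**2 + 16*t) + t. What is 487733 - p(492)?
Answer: 1908011495/3912 ≈ 4.8773e+5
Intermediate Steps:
Z(t) = 5*t**2 + 85*t (Z(t) = 5*((t**2 + 16*t) + t) = 5*(t**2 + 17*t) = 5*t**2 + 85*t)
p(f) = 1/(3420 + f) (p(f) = 1/(f + 5*19*(17 + 19)) = 1/(f + 5*19*36) = 1/(f + 3420) = 1/(3420 + f))
487733 - p(492) = 487733 - 1/(3420 + 492) = 487733 - 1/3912 = 1908011495/3912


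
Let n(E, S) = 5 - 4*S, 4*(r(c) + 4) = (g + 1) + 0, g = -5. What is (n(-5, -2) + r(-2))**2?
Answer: 64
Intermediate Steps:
r(c) = -5 (r(c) = -4 + ((-5 + 1) + 0)/4 = -4 + (-4 + 0)/4 = -4 + (1/4)*(-4) = -4 - 1 = -5)
(n(-5, -2) + r(-2))**2 = ((5 - 4*(-2)) - 5)**2 = ((5 + 8) - 5)**2 = (13 - 5)**2 = 8**2 = 64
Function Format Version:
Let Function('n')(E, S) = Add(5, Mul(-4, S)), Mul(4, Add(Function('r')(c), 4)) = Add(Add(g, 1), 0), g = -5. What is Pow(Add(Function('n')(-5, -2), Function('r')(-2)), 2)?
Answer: 64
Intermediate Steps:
Function('r')(c) = -5 (Function('r')(c) = Add(-4, Mul(Rational(1, 4), Add(Add(-5, 1), 0))) = Add(-4, Mul(Rational(1, 4), Add(-4, 0))) = Add(-4, Mul(Rational(1, 4), -4)) = Add(-4, -1) = -5)
Pow(Add(Function('n')(-5, -2), Function('r')(-2)), 2) = Pow(Add(Add(5, Mul(-4, -2)), -5), 2) = Pow(Add(Add(5, 8), -5), 2) = Pow(Add(13, -5), 2) = Pow(8, 2) = 64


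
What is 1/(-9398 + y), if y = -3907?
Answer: -1/13305 ≈ -7.5160e-5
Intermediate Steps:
1/(-9398 + y) = 1/(-9398 - 3907) = 1/(-13305) = -1/13305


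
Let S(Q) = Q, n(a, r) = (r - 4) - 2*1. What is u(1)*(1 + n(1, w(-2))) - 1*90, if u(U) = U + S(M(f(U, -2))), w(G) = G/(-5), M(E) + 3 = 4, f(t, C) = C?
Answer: -496/5 ≈ -99.200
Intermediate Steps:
M(E) = 1 (M(E) = -3 + 4 = 1)
w(G) = -G/5 (w(G) = G*(-⅕) = -G/5)
n(a, r) = -6 + r (n(a, r) = (-4 + r) - 2 = -6 + r)
u(U) = 1 + U (u(U) = U + 1 = 1 + U)
u(1)*(1 + n(1, w(-2))) - 1*90 = (1 + 1)*(1 + (-6 - ⅕*(-2))) - 1*90 = 2*(1 + (-6 + ⅖)) - 90 = 2*(1 - 28/5) - 90 = 2*(-23/5) - 90 = -46/5 - 90 = -496/5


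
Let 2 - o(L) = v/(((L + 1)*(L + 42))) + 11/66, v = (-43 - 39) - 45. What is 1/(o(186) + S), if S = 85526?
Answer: 42636/3646564829 ≈ 1.1692e-5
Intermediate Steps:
v = -127 (v = -82 - 45 = -127)
o(L) = 11/6 + 127/((1 + L)*(42 + L)) (o(L) = 2 - (-127*1/((L + 1)*(L + 42)) + 11/66) = 2 - (-127*1/((1 + L)*(42 + L)) + 11*(1/66)) = 2 - (-127/((1 + L)*(42 + L)) + ⅙) = 2 - (⅙ - 127/((1 + L)*(42 + L))) = 2 + (-⅙ + 127/((1 + L)*(42 + L))) = 11/6 + 127/((1 + L)*(42 + L)))
1/(o(186) + S) = 1/((1224 + 11*186² + 473*186)/(6*(42 + 186² + 43*186)) + 85526) = 1/((1224 + 11*34596 + 87978)/(6*(42 + 34596 + 7998)) + 85526) = 1/((⅙)*(1224 + 380556 + 87978)/42636 + 85526) = 1/((⅙)*(1/42636)*469758 + 85526) = 1/(78293/42636 + 85526) = 1/(3646564829/42636) = 42636/3646564829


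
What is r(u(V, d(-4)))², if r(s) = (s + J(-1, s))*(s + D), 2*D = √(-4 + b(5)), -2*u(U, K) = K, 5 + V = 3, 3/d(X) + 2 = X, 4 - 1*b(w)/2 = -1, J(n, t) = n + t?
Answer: 25/64 + √6/16 ≈ 0.54372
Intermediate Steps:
b(w) = 10 (b(w) = 8 - 2*(-1) = 8 + 2 = 10)
d(X) = 3/(-2 + X)
V = -2 (V = -5 + 3 = -2)
u(U, K) = -K/2
D = √6/2 (D = √(-4 + 10)/2 = √6/2 ≈ 1.2247)
r(s) = (-1 + 2*s)*(s + √6/2) (r(s) = (s + (-1 + s))*(s + √6/2) = (-1 + 2*s)*(s + √6/2))
r(u(V, d(-4)))² = (-(-1)*3/(-2 - 4)/2 + 2*(-3/(2*(-2 - 4)))² - √6/2 + (-3/(2*(-2 - 4)))*√6)² = (-(-1)*3/(-6)/2 + 2*(-3/(2*(-6)))² - √6/2 + (-3/(2*(-6)))*√6)² = (-(-1)*3*(-⅙)/2 + 2*(-3*(-1)/(2*6))² - √6/2 + (-3*(-1)/(2*6))*√6)² = (-(-1)*(-1)/(2*2) + 2*(-½*(-½))² - √6/2 + (-½*(-½))*√6)² = (-1*¼ + 2*(¼)² - √6/2 + √6/4)² = (-¼ + 2*(1/16) - √6/2 + √6/4)² = (-¼ + ⅛ - √6/2 + √6/4)² = (-⅛ - √6/4)²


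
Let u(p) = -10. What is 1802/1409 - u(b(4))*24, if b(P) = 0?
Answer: 339962/1409 ≈ 241.28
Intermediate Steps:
1802/1409 - u(b(4))*24 = 1802/1409 - (-10)*24 = 1802*(1/1409) - 1*(-240) = 1802/1409 + 240 = 339962/1409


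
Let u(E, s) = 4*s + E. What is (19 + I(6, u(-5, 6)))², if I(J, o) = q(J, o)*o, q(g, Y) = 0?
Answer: 361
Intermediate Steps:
u(E, s) = E + 4*s
I(J, o) = 0 (I(J, o) = 0*o = 0)
(19 + I(6, u(-5, 6)))² = (19 + 0)² = 19² = 361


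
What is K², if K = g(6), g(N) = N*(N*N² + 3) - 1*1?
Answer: 1723969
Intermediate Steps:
g(N) = -1 + N*(3 + N³) (g(N) = N*(N³ + 3) - 1 = N*(3 + N³) - 1 = -1 + N*(3 + N³))
K = 1313 (K = -1 + 6⁴ + 3*6 = -1 + 1296 + 18 = 1313)
K² = 1313² = 1723969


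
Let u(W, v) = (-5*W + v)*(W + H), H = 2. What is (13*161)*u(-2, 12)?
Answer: 0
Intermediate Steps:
u(W, v) = (2 + W)*(v - 5*W) (u(W, v) = (-5*W + v)*(W + 2) = (v - 5*W)*(2 + W) = (2 + W)*(v - 5*W))
(13*161)*u(-2, 12) = (13*161)*(-10*(-2) - 5*(-2)² + 2*12 - 2*12) = 2093*(20 - 5*4 + 24 - 24) = 2093*(20 - 20 + 24 - 24) = 2093*0 = 0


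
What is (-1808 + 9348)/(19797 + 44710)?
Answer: 7540/64507 ≈ 0.11689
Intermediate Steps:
(-1808 + 9348)/(19797 + 44710) = 7540/64507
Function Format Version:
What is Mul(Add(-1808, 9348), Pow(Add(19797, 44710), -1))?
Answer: Rational(7540, 64507) ≈ 0.11689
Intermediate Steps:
Mul(Add(-1808, 9348), Pow(Add(19797, 44710), -1)) = Mul(7540, Pow(64507, -1)) = Mul(7540, Rational(1, 64507)) = Rational(7540, 64507)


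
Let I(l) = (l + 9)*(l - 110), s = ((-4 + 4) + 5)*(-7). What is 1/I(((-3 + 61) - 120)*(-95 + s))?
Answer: 1/64148550 ≈ 1.5589e-8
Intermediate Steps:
s = -35 (s = (0 + 5)*(-7) = 5*(-7) = -35)
I(l) = (-110 + l)*(9 + l) (I(l) = (9 + l)*(-110 + l) = (-110 + l)*(9 + l))
1/I(((-3 + 61) - 120)*(-95 + s)) = 1/(-990 + (((-3 + 61) - 120)*(-95 - 35))² - 101*((-3 + 61) - 120)*(-95 - 35)) = 1/(-990 + ((58 - 120)*(-130))² - 101*(58 - 120)*(-130)) = 1/(-990 + (-62*(-130))² - (-6262)*(-130)) = 1/(-990 + 8060² - 101*8060) = 1/(-990 + 64963600 - 814060) = 1/64148550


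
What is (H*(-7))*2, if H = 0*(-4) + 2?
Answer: -28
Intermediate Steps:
H = 2 (H = 0 + 2 = 2)
(H*(-7))*2 = (2*(-7))*2 = -14*2 = -28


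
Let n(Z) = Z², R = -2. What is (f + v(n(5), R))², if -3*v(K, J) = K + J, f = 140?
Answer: 157609/9 ≈ 17512.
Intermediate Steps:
v(K, J) = -J/3 - K/3 (v(K, J) = -(K + J)/3 = -(J + K)/3 = -J/3 - K/3)
(f + v(n(5), R))² = (140 + (-⅓*(-2) - ⅓*5²))² = (140 + (⅔ - ⅓*25))² = (140 + (⅔ - 25/3))² = (140 - 23/3)² = (397/3)² = 157609/9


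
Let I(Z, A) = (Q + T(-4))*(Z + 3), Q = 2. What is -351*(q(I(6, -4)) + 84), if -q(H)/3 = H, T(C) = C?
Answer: -48438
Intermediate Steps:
I(Z, A) = -6 - 2*Z (I(Z, A) = (2 - 4)*(Z + 3) = -2*(3 + Z) = -6 - 2*Z)
q(H) = -3*H
-351*(q(I(6, -4)) + 84) = -351*(-3*(-6 - 2*6) + 84) = -351*(-3*(-6 - 12) + 84) = -351*(-3*(-18) + 84) = -351*(54 + 84) = -351*138 = -48438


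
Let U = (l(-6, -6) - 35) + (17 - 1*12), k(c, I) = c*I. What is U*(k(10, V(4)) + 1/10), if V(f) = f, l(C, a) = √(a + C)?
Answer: -1203 + 401*I*√3/5 ≈ -1203.0 + 138.91*I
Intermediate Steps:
l(C, a) = √(C + a)
k(c, I) = I*c
U = -30 + 2*I*√3 (U = (√(-6 - 6) - 35) + (17 - 1*12) = (√(-12) - 35) + (17 - 12) = (2*I*√3 - 35) + 5 = (-35 + 2*I*√3) + 5 = -30 + 2*I*√3 ≈ -30.0 + 3.4641*I)
U*(k(10, V(4)) + 1/10) = (-30 + 2*I*√3)*(4*10 + 1/10) = (-30 + 2*I*√3)*(40 + ⅒) = (-30 + 2*I*√3)*(401/10) = -1203 + 401*I*√3/5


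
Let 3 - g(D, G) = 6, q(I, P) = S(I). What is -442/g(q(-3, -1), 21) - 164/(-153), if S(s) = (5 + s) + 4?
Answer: 22706/153 ≈ 148.41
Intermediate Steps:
S(s) = 9 + s
q(I, P) = 9 + I
g(D, G) = -3 (g(D, G) = 3 - 1*6 = 3 - 6 = -3)
-442/g(q(-3, -1), 21) - 164/(-153) = -442/(-3) - 164/(-153) = -442*(-1/3) - 164*(-1/153) = 442/3 + 164/153 = 22706/153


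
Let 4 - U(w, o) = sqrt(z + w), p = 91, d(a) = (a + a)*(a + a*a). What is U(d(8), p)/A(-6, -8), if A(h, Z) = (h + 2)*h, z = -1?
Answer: 1/6 - sqrt(1151)/24 ≈ -1.2469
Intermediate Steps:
d(a) = 2*a*(a + a**2) (d(a) = (2*a)*(a + a**2) = 2*a*(a + a**2))
A(h, Z) = h*(2 + h) (A(h, Z) = (2 + h)*h = h*(2 + h))
U(w, o) = 4 - sqrt(-1 + w)
U(d(8), p)/A(-6, -8) = (4 - sqrt(-1 + 2*8**2*(1 + 8)))/((-6*(2 - 6))) = (4 - sqrt(-1 + 2*64*9))/((-6*(-4))) = (4 - sqrt(-1 + 1152))/24 = (4 - sqrt(1151))*(1/24) = 1/6 - sqrt(1151)/24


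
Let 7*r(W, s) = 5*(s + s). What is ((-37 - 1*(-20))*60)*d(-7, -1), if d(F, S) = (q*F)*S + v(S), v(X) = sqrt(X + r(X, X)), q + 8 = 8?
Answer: -1020*I*sqrt(119)/7 ≈ -1589.6*I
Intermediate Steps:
q = 0 (q = -8 + 8 = 0)
r(W, s) = 10*s/7 (r(W, s) = (5*(s + s))/7 = (5*(2*s))/7 = (10*s)/7 = 10*s/7)
v(X) = sqrt(119)*sqrt(X)/7 (v(X) = sqrt(X + 10*X/7) = sqrt(17*X/7) = sqrt(119)*sqrt(X)/7)
d(F, S) = sqrt(119)*sqrt(S)/7 (d(F, S) = (0*F)*S + sqrt(119)*sqrt(S)/7 = 0*S + sqrt(119)*sqrt(S)/7 = 0 + sqrt(119)*sqrt(S)/7 = sqrt(119)*sqrt(S)/7)
((-37 - 1*(-20))*60)*d(-7, -1) = ((-37 - 1*(-20))*60)*(sqrt(119)*sqrt(-1)/7) = ((-37 + 20)*60)*(sqrt(119)*I/7) = (-17*60)*(I*sqrt(119)/7) = -1020*I*sqrt(119)/7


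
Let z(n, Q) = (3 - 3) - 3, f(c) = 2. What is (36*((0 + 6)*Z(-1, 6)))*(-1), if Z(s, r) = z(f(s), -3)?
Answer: 648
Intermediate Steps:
z(n, Q) = -3 (z(n, Q) = 0 - 3 = -3)
Z(s, r) = -3
(36*((0 + 6)*Z(-1, 6)))*(-1) = (36*((0 + 6)*(-3)))*(-1) = (36*(6*(-3)))*(-1) = (36*(-18))*(-1) = -648*(-1) = 648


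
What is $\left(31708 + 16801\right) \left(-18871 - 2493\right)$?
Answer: $-1036346276$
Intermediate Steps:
$\left(31708 + 16801\right) \left(-18871 - 2493\right) = 48509 \left(-21364\right) = -1036346276$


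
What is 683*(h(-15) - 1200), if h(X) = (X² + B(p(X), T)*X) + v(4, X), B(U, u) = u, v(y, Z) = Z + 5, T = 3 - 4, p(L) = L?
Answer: -662510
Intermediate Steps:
T = -1
v(y, Z) = 5 + Z
h(X) = 5 + X² (h(X) = (X² - X) + (5 + X) = 5 + X²)
683*(h(-15) - 1200) = 683*((5 + (-15)²) - 1200) = 683*((5 + 225) - 1200) = 683*(230 - 1200) = 683*(-970) = -662510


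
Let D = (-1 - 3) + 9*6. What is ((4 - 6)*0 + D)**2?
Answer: 2500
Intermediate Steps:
D = 50 (D = -4 + 54 = 50)
((4 - 6)*0 + D)**2 = ((4 - 6)*0 + 50)**2 = (-2*0 + 50)**2 = (0 + 50)**2 = 50**2 = 2500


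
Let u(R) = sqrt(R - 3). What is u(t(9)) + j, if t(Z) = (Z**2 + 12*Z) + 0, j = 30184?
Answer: 30184 + sqrt(186) ≈ 30198.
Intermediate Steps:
t(Z) = Z**2 + 12*Z
u(R) = sqrt(-3 + R)
u(t(9)) + j = sqrt(-3 + 9*(12 + 9)) + 30184 = sqrt(-3 + 9*21) + 30184 = sqrt(-3 + 189) + 30184 = sqrt(186) + 30184 = 30184 + sqrt(186)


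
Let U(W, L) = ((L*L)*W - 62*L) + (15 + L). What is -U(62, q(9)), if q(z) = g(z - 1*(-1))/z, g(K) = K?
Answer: -1925/81 ≈ -23.765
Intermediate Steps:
q(z) = (1 + z)/z (q(z) = (z - 1*(-1))/z = (z + 1)/z = (1 + z)/z)
U(W, L) = 15 - 61*L + W*L² (U(W, L) = (L²*W - 62*L) + (15 + L) = (W*L² - 62*L) + (15 + L) = (-62*L + W*L²) + (15 + L) = 15 - 61*L + W*L²)
-U(62, q(9)) = -(15 - 61*(1 + 9)/9 + 62*((1 + 9)/9)²) = -(15 - 61*10/9 + 62*((⅑)*10)²) = -(15 - 61*10/9 + 62*(10/9)²) = -(15 - 610/9 + 62*(100/81)) = -(15 - 610/9 + 6200/81) = -1*1925/81 = -1925/81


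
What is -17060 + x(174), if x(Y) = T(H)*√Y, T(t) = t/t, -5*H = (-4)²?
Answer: -17060 + √174 ≈ -17047.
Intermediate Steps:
H = -16/5 (H = -⅕*(-4)² = -⅕*16 = -16/5 ≈ -3.2000)
T(t) = 1
x(Y) = √Y (x(Y) = 1*√Y = √Y)
-17060 + x(174) = -17060 + √174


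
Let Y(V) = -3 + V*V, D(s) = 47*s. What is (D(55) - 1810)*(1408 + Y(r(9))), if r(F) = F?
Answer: 1151650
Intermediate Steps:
Y(V) = -3 + V**2
(D(55) - 1810)*(1408 + Y(r(9))) = (47*55 - 1810)*(1408 + (-3 + 9**2)) = (2585 - 1810)*(1408 + (-3 + 81)) = 775*(1408 + 78) = 775*1486 = 1151650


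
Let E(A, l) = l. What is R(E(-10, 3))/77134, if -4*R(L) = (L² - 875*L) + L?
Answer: 2613/308536 ≈ 0.0084690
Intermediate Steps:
R(L) = -L²/4 + 437*L/2 (R(L) = -((L² - 875*L) + L)/4 = -(L² - 874*L)/4 = -L²/4 + 437*L/2)
R(E(-10, 3))/77134 = ((¼)*3*(874 - 1*3))/77134 = ((¼)*3*(874 - 3))*(1/77134) = ((¼)*3*871)*(1/77134) = (2613/4)*(1/77134) = 2613/308536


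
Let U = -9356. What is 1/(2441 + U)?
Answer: -1/6915 ≈ -0.00014461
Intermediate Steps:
1/(2441 + U) = 1/(2441 - 9356) = 1/(-6915) = -1/6915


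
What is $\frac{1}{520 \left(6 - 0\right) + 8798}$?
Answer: $\frac{1}{11918} \approx 8.3907 \cdot 10^{-5}$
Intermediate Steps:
$\frac{1}{520 \left(6 - 0\right) + 8798} = \frac{1}{520 \left(6 + 0\right) + 8798} = \frac{1}{520 \cdot 6 + 8798} = \frac{1}{3120 + 8798} = \frac{1}{11918}$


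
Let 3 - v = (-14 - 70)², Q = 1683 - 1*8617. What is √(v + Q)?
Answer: I*√13987 ≈ 118.27*I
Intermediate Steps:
Q = -6934 (Q = 1683 - 8617 = -6934)
v = -7053 (v = 3 - (-14 - 70)² = 3 - 1*(-84)² = 3 - 1*7056 = 3 - 7056 = -7053)
√(v + Q) = √(-7053 - 6934) = √(-13987) = I*√13987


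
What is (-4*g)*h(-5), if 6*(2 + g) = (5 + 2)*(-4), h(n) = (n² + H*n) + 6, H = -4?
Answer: 1360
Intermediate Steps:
h(n) = 6 + n² - 4*n (h(n) = (n² - 4*n) + 6 = 6 + n² - 4*n)
g = -20/3 (g = -2 + ((5 + 2)*(-4))/6 = -2 + (7*(-4))/6 = -2 + (⅙)*(-28) = -2 - 14/3 = -20/3 ≈ -6.6667)
(-4*g)*h(-5) = (-4*(-20/3))*(6 + (-5)² - 4*(-5)) = 80*(6 + 25 + 20)/3 = (80/3)*51 = 1360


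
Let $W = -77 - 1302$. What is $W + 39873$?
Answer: $38494$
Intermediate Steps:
$W = -1379$ ($W = -77 - 1302 = -1379$)
$W + 39873 = -1379 + 39873 = 38494$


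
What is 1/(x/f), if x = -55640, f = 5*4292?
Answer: -1073/2782 ≈ -0.38569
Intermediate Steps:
f = 21460
1/(x/f) = 1/(-55640/21460) = 1/(-55640*1/21460) = 1/(-2782/1073) = -1073/2782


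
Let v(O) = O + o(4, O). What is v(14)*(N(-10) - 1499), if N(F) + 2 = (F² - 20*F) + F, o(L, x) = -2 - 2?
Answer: -12110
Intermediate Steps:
o(L, x) = -4
v(O) = -4 + O (v(O) = O - 4 = -4 + O)
N(F) = -2 + F² - 19*F (N(F) = -2 + ((F² - 20*F) + F) = -2 + (F² - 19*F) = -2 + F² - 19*F)
v(14)*(N(-10) - 1499) = (-4 + 14)*((-2 + (-10)² - 19*(-10)) - 1499) = 10*((-2 + 100 + 190) - 1499) = 10*(288 - 1499) = 10*(-1211) = -12110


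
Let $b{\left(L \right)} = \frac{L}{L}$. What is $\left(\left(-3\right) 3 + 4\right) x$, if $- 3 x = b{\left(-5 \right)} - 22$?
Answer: $-35$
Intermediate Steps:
$b{\left(L \right)} = 1$
$x = 7$ ($x = - \frac{1 - 22}{3} = \left(- \frac{1}{3}\right) \left(-21\right) = 7$)
$\left(\left(-3\right) 3 + 4\right) x = \left(\left(-3\right) 3 + 4\right) 7 = \left(-9 + 4\right) 7 = \left(-5\right) 7 = -35$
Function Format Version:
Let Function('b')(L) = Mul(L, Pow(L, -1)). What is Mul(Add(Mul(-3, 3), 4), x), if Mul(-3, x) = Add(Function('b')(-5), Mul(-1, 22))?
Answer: -35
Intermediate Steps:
Function('b')(L) = 1
x = 7 (x = Mul(Rational(-1, 3), Add(1, Mul(-1, 22))) = Mul(Rational(-1, 3), Add(1, -22)) = Mul(Rational(-1, 3), -21) = 7)
Mul(Add(Mul(-3, 3), 4), x) = Mul(Add(Mul(-3, 3), 4), 7) = Mul(Add(-9, 4), 7) = Mul(-5, 7) = -35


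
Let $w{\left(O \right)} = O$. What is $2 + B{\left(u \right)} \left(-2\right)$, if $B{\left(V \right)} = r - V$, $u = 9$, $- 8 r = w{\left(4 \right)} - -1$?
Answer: $\frac{85}{4} \approx 21.25$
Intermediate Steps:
$r = - \frac{5}{8}$ ($r = - \frac{4 - -1}{8} = - \frac{4 + \left(-3 + 4\right)}{8} = - \frac{4 + 1}{8} = \left(- \frac{1}{8}\right) 5 = - \frac{5}{8} \approx -0.625$)
$B{\left(V \right)} = - \frac{5}{8} - V$
$2 + B{\left(u \right)} \left(-2\right) = 2 + \left(- \frac{5}{8} - 9\right) \left(-2\right) = 2 - - \frac{77}{4} = 2 + \frac{77}{4} = \frac{85}{4}$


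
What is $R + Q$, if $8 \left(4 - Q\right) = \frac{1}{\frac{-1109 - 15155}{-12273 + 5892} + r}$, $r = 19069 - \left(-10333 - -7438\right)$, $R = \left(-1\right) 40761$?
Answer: $- \frac{45702796093069}{1121348384} \approx -40757.0$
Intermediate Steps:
$R = -40761$
$r = 21964$ ($r = 19069 - \left(-10333 + 7438\right) = 19069 - -2895 = 19069 + 2895 = 21964$)
$Q = \frac{4485387155}{1121348384}$ ($Q = 4 - \frac{1}{8 \left(\frac{-1109 - 15155}{-12273 + 5892} + 21964\right)} = 4 - \frac{1}{8 \left(- \frac{16264}{-6381} + 21964\right)} = 4 - \frac{1}{8 \left(\left(-16264\right) \left(- \frac{1}{6381}\right) + 21964\right)} = 4 - \frac{1}{8 \left(\frac{16264}{6381} + 21964\right)} = 4 - \frac{1}{8 \cdot \frac{140168548}{6381}} = 4 - \frac{6381}{1121348384} = \frac{4485387155}{1121348384} \approx 4.0$)
$R + Q = -40761 + \frac{4485387155}{1121348384} = - \frac{45702796093069}{1121348384}$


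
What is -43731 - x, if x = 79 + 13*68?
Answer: -44694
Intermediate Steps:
x = 963 (x = 79 + 884 = 963)
-43731 - x = -43731 - 1*963 = -43731 - 963 = -44694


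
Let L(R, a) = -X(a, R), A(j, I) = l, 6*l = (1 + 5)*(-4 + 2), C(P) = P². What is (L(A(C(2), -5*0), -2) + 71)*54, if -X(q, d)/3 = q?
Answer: 3510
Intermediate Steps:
X(q, d) = -3*q
l = -2 (l = ((1 + 5)*(-4 + 2))/6 = (6*(-2))/6 = (⅙)*(-12) = -2)
A(j, I) = -2
L(R, a) = 3*a (L(R, a) = -(-3)*a = 3*a)
(L(A(C(2), -5*0), -2) + 71)*54 = (3*(-2) + 71)*54 = (-6 + 71)*54 = 65*54 = 3510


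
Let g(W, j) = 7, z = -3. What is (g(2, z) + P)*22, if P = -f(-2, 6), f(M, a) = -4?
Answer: 242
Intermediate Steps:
P = 4 (P = -1*(-4) = 4)
(g(2, z) + P)*22 = (7 + 4)*22 = 11*22 = 242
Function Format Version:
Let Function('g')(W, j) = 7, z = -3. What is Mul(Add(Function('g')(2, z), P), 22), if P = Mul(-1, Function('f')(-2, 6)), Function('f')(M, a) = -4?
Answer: 242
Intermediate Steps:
P = 4 (P = Mul(-1, -4) = 4)
Mul(Add(Function('g')(2, z), P), 22) = Mul(Add(7, 4), 22) = Mul(11, 22) = 242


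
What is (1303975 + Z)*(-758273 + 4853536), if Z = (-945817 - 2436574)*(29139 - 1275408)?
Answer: 17263050238568509502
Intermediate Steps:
Z = 4215369049179 (Z = -3382391*(-1246269) = 4215369049179)
(1303975 + Z)*(-758273 + 4853536) = (1303975 + 4215369049179)*(-758273 + 4853536) = 4215370353154*4095263 = 17263050238568509502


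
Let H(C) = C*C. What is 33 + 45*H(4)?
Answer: 753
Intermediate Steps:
H(C) = C**2
33 + 45*H(4) = 33 + 45*4**2 = 33 + 45*16 = 33 + 720 = 753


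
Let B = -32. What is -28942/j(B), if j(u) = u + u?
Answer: 14471/32 ≈ 452.22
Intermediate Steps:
j(u) = 2*u
-28942/j(B) = -28942/(2*(-32)) = -28942/(-64) = -28942*(-1/64) = 14471/32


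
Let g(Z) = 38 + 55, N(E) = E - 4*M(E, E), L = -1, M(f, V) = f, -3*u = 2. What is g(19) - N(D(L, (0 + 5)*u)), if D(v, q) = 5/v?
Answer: 78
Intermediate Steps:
u = -⅔ (u = -⅓*2 = -⅔ ≈ -0.66667)
N(E) = -3*E (N(E) = E - 4*E = -3*E)
g(Z) = 93
g(19) - N(D(L, (0 + 5)*u)) = 93 - (-3)*5/(-1) = 93 - (-3)*5*(-1) = 93 - (-3)*(-5) = 93 - 1*15 = 93 - 15 = 78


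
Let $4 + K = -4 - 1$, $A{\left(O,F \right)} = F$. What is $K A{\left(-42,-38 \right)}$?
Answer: $342$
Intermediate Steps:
$K = -9$ ($K = -4 - 5 = -9$)
$K A{\left(-42,-38 \right)} = \left(-9\right) \left(-38\right) = 342$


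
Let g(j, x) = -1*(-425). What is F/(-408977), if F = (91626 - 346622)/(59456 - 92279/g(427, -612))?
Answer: 108373300/10296618029017 ≈ 1.0525e-5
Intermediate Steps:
g(j, x) = 425
F = -108373300/25176521 (F = (91626 - 346622)/(59456 - 92279/425) = -254996/(59456 - 92279*1/425) = -254996/(59456 - 92279/425) = -254996/25176521/425 = -254996*425/25176521 = -108373300/25176521 ≈ -4.3045)
F/(-408977) = -108373300/25176521/(-408977) = -108373300/25176521*(-1/408977) = 108373300/10296618029017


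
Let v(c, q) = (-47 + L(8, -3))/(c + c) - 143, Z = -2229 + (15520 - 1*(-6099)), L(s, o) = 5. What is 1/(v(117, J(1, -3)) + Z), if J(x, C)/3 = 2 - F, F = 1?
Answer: 39/750626 ≈ 5.1957e-5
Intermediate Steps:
J(x, C) = 3 (J(x, C) = 3*(2 - 1*1) = 3*(2 - 1) = 3*1 = 3)
Z = 19390 (Z = -2229 + (15520 + 6099) = -2229 + 21619 = 19390)
v(c, q) = -143 - 21/c (v(c, q) = (-47 + 5)/(c + c) - 143 = -42*1/(2*c) - 143 = -21/c - 143 = -143 - 21/c)
1/(v(117, J(1, -3)) + Z) = 1/((-143 - 21/117) + 19390) = 1/((-143 - 21*1/117) + 19390) = 1/((-143 - 7/39) + 19390) = 1/(-5584/39 + 19390) = 1/(750626/39) = 39/750626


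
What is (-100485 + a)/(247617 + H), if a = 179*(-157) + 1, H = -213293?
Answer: -128587/34324 ≈ -3.7463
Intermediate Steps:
a = -28102 (a = -28103 + 1 = -28102)
(-100485 + a)/(247617 + H) = (-100485 - 28102)/(247617 - 213293) = -128587/34324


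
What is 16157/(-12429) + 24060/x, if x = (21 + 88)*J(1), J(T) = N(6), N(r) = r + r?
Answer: 23159032/1354761 ≈ 17.095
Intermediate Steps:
N(r) = 2*r
J(T) = 12 (J(T) = 2*6 = 12)
x = 1308 (x = (21 + 88)*12 = 109*12 = 1308)
16157/(-12429) + 24060/x = 16157/(-12429) + 24060/1308 = 16157*(-1/12429) + 24060*(1/1308) = -16157/12429 + 2005/109 = 23159032/1354761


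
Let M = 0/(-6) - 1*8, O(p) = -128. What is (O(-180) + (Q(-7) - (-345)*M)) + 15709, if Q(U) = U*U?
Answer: 12870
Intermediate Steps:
Q(U) = U**2
M = -8 (M = 0*(-1/6) - 8 = 0 - 8 = -8)
(O(-180) + (Q(-7) - (-345)*M)) + 15709 = (-128 + ((-7)**2 - (-345)*(-8))) + 15709 = (-128 + (49 - 69*40)) + 15709 = (-128 + (49 - 2760)) + 15709 = (-128 - 2711) + 15709 = -2839 + 15709 = 12870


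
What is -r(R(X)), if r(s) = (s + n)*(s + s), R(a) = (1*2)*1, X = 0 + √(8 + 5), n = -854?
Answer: 3408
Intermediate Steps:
X = √13 (X = 0 + √13 = √13 ≈ 3.6056)
R(a) = 2 (R(a) = 2*1 = 2)
r(s) = 2*s*(-854 + s) (r(s) = (s - 854)*(s + s) = (-854 + s)*(2*s) = 2*s*(-854 + s))
-r(R(X)) = -2*2*(-854 + 2) = -2*2*(-852) = -1*(-3408) = 3408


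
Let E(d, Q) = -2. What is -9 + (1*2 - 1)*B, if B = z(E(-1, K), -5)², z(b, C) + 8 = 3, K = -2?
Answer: 16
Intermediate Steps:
z(b, C) = -5 (z(b, C) = -8 + 3 = -5)
B = 25 (B = (-5)² = 25)
-9 + (1*2 - 1)*B = -9 + (1*2 - 1)*25 = -9 + (2 - 1)*25 = -9 + 1*25 = -9 + 25 = 16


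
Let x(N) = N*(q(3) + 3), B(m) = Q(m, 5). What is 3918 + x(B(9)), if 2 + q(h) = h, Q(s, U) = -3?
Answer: 3906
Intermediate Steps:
q(h) = -2 + h
B(m) = -3
x(N) = 4*N (x(N) = N*((-2 + 3) + 3) = N*(1 + 3) = N*4 = 4*N)
3918 + x(B(9)) = 3918 + 4*(-3) = 3918 - 12 = 3906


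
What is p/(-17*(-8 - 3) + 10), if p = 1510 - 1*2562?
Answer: -1052/197 ≈ -5.3401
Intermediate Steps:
p = -1052 (p = 1510 - 2562 = -1052)
p/(-17*(-8 - 3) + 10) = -1052/(-17*(-8 - 3) + 10) = -1052/(-17*(-11) + 10) = -1052/(187 + 10) = -1052/197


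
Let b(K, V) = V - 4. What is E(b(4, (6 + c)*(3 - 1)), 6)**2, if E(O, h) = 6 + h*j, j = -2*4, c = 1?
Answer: 1764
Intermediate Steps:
j = -8
b(K, V) = -4 + V
E(O, h) = 6 - 8*h (E(O, h) = 6 + h*(-8) = 6 - 8*h)
E(b(4, (6 + c)*(3 - 1)), 6)**2 = (6 - 8*6)**2 = (6 - 48)**2 = (-42)**2 = 1764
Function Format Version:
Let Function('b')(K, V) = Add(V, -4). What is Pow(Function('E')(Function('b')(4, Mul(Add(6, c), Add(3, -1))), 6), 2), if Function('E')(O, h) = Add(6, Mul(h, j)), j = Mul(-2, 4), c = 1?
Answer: 1764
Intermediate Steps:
j = -8
Function('b')(K, V) = Add(-4, V)
Function('E')(O, h) = Add(6, Mul(-8, h)) (Function('E')(O, h) = Add(6, Mul(h, -8)) = Add(6, Mul(-8, h)))
Pow(Function('E')(Function('b')(4, Mul(Add(6, c), Add(3, -1))), 6), 2) = Pow(Add(6, Mul(-8, 6)), 2) = Pow(Add(6, -48), 2) = Pow(-42, 2) = 1764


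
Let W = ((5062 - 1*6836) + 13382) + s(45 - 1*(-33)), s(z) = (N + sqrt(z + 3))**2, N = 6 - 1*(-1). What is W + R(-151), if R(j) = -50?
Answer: 11814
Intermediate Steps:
N = 7 (N = 6 + 1 = 7)
s(z) = (7 + sqrt(3 + z))**2 (s(z) = (7 + sqrt(z + 3))**2 = (7 + sqrt(3 + z))**2)
W = 11864 (W = ((5062 - 1*6836) + 13382) + (7 + sqrt(3 + (45 - 1*(-33))))**2 = ((5062 - 6836) + 13382) + (7 + sqrt(3 + (45 + 33)))**2 = (-1774 + 13382) + (7 + sqrt(3 + 78))**2 = 11608 + (7 + sqrt(81))**2 = 11608 + (7 + 9)**2 = 11608 + 16**2 = 11608 + 256 = 11864)
W + R(-151) = 11864 - 50 = 11814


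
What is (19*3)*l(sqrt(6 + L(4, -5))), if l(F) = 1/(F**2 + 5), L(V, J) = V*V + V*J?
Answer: 57/7 ≈ 8.1429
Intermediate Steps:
L(V, J) = V**2 + J*V
l(F) = 1/(5 + F**2)
(19*3)*l(sqrt(6 + L(4, -5))) = (19*3)/(5 + (sqrt(6 + 4*(-5 + 4)))**2) = 57/(5 + (sqrt(6 + 4*(-1)))**2) = 57/(5 + (sqrt(6 - 4))**2) = 57/(5 + (sqrt(2))**2) = 57/(5 + 2) = 57/7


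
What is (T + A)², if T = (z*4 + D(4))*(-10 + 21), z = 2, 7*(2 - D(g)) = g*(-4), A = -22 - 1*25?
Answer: 380689/49 ≈ 7769.2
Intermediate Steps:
A = -47 (A = -22 - 25 = -47)
D(g) = 2 + 4*g/7 (D(g) = 2 - g*(-4)/7 = 2 - (-4)*g/7 = 2 + 4*g/7)
T = 946/7 (T = (2*4 + (2 + (4/7)*4))*(-10 + 21) = (8 + (2 + 16/7))*11 = (8 + 30/7)*11 = (86/7)*11 = 946/7 ≈ 135.14)
(T + A)² = (946/7 - 47)² = (617/7)² = 380689/49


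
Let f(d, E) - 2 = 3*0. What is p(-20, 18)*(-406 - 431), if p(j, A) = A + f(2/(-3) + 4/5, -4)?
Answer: -16740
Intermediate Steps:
f(d, E) = 2 (f(d, E) = 2 + 3*0 = 2 + 0 = 2)
p(j, A) = 2 + A (p(j, A) = A + 2 = 2 + A)
p(-20, 18)*(-406 - 431) = (2 + 18)*(-406 - 431) = 20*(-837) = -16740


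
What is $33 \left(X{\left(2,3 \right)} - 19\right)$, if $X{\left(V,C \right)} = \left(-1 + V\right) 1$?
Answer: $-594$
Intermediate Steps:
$X{\left(V,C \right)} = -1 + V$
$33 \left(X{\left(2,3 \right)} - 19\right) = 33 \left(\left(-1 + 2\right) - 19\right) = 33 \left(1 - 19\right) = 33 \left(-18\right) = -594$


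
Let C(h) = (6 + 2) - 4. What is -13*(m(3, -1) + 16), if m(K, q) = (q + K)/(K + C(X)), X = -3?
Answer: -1482/7 ≈ -211.71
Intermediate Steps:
C(h) = 4 (C(h) = 8 - 4 = 4)
m(K, q) = (K + q)/(4 + K) (m(K, q) = (q + K)/(K + 4) = (K + q)/(4 + K))
-13*(m(3, -1) + 16) = -13*((3 - 1)/(4 + 3) + 16) = -13*(2/7 + 16) = -13*114/7 = -1482/7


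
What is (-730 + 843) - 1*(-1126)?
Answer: 1239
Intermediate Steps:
(-730 + 843) - 1*(-1126) = 113 + 1126 = 1239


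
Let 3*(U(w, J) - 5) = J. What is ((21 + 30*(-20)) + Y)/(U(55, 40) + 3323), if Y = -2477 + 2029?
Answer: -3081/10024 ≈ -0.30736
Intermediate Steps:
U(w, J) = 5 + J/3
Y = -448
((21 + 30*(-20)) + Y)/(U(55, 40) + 3323) = ((21 + 30*(-20)) - 448)/((5 + (1/3)*40) + 3323) = ((21 - 600) - 448)/((5 + 40/3) + 3323) = (-579 - 448)/(55/3 + 3323) = -1027/10024/3 = -1027*3/10024 = -3081/10024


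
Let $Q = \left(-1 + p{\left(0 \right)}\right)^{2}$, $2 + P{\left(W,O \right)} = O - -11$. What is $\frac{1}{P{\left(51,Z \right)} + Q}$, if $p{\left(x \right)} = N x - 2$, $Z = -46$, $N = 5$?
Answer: $- \frac{1}{28} \approx -0.035714$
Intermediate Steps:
$p{\left(x \right)} = -2 + 5 x$ ($p{\left(x \right)} = 5 x - 2 = -2 + 5 x$)
$P{\left(W,O \right)} = 9 + O$ ($P{\left(W,O \right)} = -2 + \left(O - -11\right) = -2 + \left(O + 11\right) = -2 + \left(11 + O\right) = 9 + O$)
$Q = 9$ ($Q = \left(-1 + \left(-2 + 5 \cdot 0\right)\right)^{2} = \left(-1 + \left(-2 + 0\right)\right)^{2} = \left(-1 - 2\right)^{2} = \left(-3\right)^{2} = 9$)
$\frac{1}{P{\left(51,Z \right)} + Q} = \frac{1}{\left(9 - 46\right) + 9} = \frac{1}{-37 + 9} = \frac{1}{-28} = - \frac{1}{28}$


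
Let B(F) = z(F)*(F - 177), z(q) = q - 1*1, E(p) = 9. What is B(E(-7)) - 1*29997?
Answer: -31341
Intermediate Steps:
z(q) = -1 + q (z(q) = q - 1 = -1 + q)
B(F) = (-1 + F)*(-177 + F) (B(F) = (-1 + F)*(F - 177) = (-1 + F)*(-177 + F))
B(E(-7)) - 1*29997 = (-1 + 9)*(-177 + 9) - 1*29997 = 8*(-168) - 29997 = -1344 - 29997 = -31341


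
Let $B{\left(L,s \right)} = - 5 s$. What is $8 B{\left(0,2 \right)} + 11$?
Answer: $-69$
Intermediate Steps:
$8 B{\left(0,2 \right)} + 11 = 8 \left(\left(-5\right) 2\right) + 11 = 8 \left(-10\right) + 11 = -80 + 11 = -69$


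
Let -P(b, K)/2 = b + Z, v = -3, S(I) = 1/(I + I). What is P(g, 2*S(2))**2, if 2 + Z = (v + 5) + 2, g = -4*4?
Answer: 784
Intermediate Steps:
g = -16
S(I) = 1/(2*I)
Z = 2 (Z = -2 + ((-3 + 5) + 2) = -2 + (2 + 2) = -2 + 4 = 2)
P(b, K) = -4 - 2*b (P(b, K) = -2*(b + 2) = -2*(2 + b) = -4 - 2*b)
P(g, 2*S(2))**2 = (-4 - 2*(-16))**2 = (-4 + 32)**2 = 28**2 = 784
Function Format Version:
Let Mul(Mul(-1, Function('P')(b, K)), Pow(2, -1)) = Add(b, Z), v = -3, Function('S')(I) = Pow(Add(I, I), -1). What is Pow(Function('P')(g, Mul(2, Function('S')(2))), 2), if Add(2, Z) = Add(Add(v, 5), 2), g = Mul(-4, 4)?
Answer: 784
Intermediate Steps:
g = -16
Function('S')(I) = Mul(Rational(1, 2), Pow(I, -1)) (Function('S')(I) = Pow(Mul(2, I), -1) = Mul(Rational(1, 2), Pow(I, -1)))
Z = 2 (Z = Add(-2, Add(Add(-3, 5), 2)) = Add(-2, Add(2, 2)) = Add(-2, 4) = 2)
Function('P')(b, K) = Add(-4, Mul(-2, b)) (Function('P')(b, K) = Mul(-2, Add(b, 2)) = Mul(-2, Add(2, b)) = Add(-4, Mul(-2, b)))
Pow(Function('P')(g, Mul(2, Function('S')(2))), 2) = Pow(Add(-4, Mul(-2, -16)), 2) = Pow(Add(-4, 32), 2) = Pow(28, 2) = 784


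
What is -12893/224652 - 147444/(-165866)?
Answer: 15492539575/18631064316 ≈ 0.83154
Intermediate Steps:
-12893/224652 - 147444/(-165866) = -12893*1/224652 - 147444*(-1/165866) = -12893/224652 + 73722/82933 = 15492539575/18631064316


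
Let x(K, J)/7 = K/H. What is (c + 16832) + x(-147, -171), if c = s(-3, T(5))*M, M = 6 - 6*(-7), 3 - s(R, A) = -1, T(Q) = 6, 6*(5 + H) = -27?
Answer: 325514/19 ≈ 17132.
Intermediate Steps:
H = -19/2 (H = -5 + (1/6)*(-27) = -5 - 9/2 = -19/2 ≈ -9.5000)
s(R, A) = 4 (s(R, A) = 3 - 1*(-1) = 3 + 1 = 4)
x(K, J) = -14*K/19 (x(K, J) = 7*(K/(-19/2)) = 7*(K*(-2/19)) = 7*(-2*K/19) = -14*K/19)
M = 48 (M = 6 + 42 = 48)
c = 192 (c = 4*48 = 192)
(c + 16832) + x(-147, -171) = (192 + 16832) - 14/19*(-147) = 17024 + 2058/19 = 325514/19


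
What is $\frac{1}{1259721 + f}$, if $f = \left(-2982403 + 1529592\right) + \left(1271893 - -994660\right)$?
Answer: $\frac{1}{2073463} \approx 4.8229 \cdot 10^{-7}$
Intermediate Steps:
$f = 813742$ ($f = -1452811 + \left(1271893 + 994660\right) = -1452811 + 2266553 = 813742$)
$\frac{1}{1259721 + f} = \frac{1}{1259721 + 813742} = \frac{1}{2073463}$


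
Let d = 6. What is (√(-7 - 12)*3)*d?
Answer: 18*I*√19 ≈ 78.46*I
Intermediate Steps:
(√(-7 - 12)*3)*d = (√(-7 - 12)*3)*6 = (√(-19)*3)*6 = ((I*√19)*3)*6 = (3*I*√19)*6 = 18*I*√19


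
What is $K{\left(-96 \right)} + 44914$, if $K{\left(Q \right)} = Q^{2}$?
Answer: $54130$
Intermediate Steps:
$K{\left(-96 \right)} + 44914 = \left(-96\right)^{2} + 44914 = 9216 + 44914 = 54130$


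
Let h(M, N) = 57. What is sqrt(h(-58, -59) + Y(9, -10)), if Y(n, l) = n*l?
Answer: I*sqrt(33) ≈ 5.7446*I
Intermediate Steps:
Y(n, l) = l*n
sqrt(h(-58, -59) + Y(9, -10)) = sqrt(57 - 10*9) = sqrt(57 - 90) = sqrt(-33) = I*sqrt(33)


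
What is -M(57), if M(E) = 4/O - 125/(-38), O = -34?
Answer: -2049/646 ≈ -3.1718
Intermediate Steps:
M(E) = 2049/646 (M(E) = 4/(-34) - 125/(-38) = 4*(-1/34) - 125*(-1/38) = -2/17 + 125/38 = 2049/646)
-M(57) = -1*2049/646 = -2049/646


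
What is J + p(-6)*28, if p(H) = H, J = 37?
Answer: -131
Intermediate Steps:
J + p(-6)*28 = 37 - 6*28 = 37 - 168 = -131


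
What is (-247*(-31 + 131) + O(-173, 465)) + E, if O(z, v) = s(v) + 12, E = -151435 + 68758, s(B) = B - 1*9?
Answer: -106909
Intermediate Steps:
s(B) = -9 + B (s(B) = B - 9 = -9 + B)
E = -82677
O(z, v) = 3 + v (O(z, v) = (-9 + v) + 12 = 3 + v)
(-247*(-31 + 131) + O(-173, 465)) + E = (-247*(-31 + 131) + (3 + 465)) - 82677 = (-247*100 + 468) - 82677 = (-24700 + 468) - 82677 = -24232 - 82677 = -106909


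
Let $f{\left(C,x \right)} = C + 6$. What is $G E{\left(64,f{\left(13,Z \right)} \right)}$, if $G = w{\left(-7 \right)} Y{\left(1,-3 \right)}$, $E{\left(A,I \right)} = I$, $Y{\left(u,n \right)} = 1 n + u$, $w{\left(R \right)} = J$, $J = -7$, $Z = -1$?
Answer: $266$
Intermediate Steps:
$f{\left(C,x \right)} = 6 + C$
$w{\left(R \right)} = -7$
$Y{\left(u,n \right)} = n + u$
$G = 14$ ($G = - 7 \left(-3 + 1\right) = \left(-7\right) \left(-2\right) = 14$)
$G E{\left(64,f{\left(13,Z \right)} \right)} = 14 \left(6 + 13\right) = 14 \cdot 19 = 266$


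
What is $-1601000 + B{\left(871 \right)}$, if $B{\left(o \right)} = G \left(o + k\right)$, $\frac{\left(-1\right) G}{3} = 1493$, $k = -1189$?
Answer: $-176678$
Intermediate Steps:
$G = -4479$ ($G = \left(-3\right) 1493 = -4479$)
$B{\left(o \right)} = 5325531 - 4479 o$ ($B{\left(o \right)} = - 4479 \left(o - 1189\right) = - 4479 \left(-1189 + o\right) = 5325531 - 4479 o$)
$-1601000 + B{\left(871 \right)} = -1601000 + \left(5325531 - 3901209\right) = -1601000 + 1424322 = -176678$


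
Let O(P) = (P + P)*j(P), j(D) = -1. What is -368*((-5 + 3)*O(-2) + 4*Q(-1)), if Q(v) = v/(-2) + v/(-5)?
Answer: 9568/5 ≈ 1913.6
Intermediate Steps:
Q(v) = -7*v/10 (Q(v) = v*(-1/2) + v*(-1/5) = -v/2 - v/5 = -7*v/10)
O(P) = -2*P (O(P) = (P + P)*(-1) = (2*P)*(-1) = -2*P)
-368*((-5 + 3)*O(-2) + 4*Q(-1)) = -368*((-5 + 3)*(-2*(-2)) + 4*(-7/10*(-1))) = -368*(-2*4 + 4*(7/10)) = -368*(-8 + 14/5) = -368*(-26/5) = 9568/5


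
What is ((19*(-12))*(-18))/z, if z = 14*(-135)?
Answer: -76/35 ≈ -2.1714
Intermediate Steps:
z = -1890
((19*(-12))*(-18))/z = ((19*(-12))*(-18))/(-1890) = -228*(-18)*(-1/1890) = 4104*(-1/1890) = -76/35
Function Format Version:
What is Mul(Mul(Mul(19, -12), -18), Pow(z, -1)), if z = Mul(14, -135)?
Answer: Rational(-76, 35) ≈ -2.1714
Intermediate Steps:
z = -1890
Mul(Mul(Mul(19, -12), -18), Pow(z, -1)) = Mul(Mul(Mul(19, -12), -18), Pow(-1890, -1)) = Mul(Mul(-228, -18), Rational(-1, 1890)) = Mul(4104, Rational(-1, 1890)) = Rational(-76, 35)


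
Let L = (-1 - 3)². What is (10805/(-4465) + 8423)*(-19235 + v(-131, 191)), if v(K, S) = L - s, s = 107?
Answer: -145323364428/893 ≈ -1.6274e+8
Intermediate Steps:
L = 16 (L = (-4)² = 16)
v(K, S) = -91 (v(K, S) = 16 - 1*107 = 16 - 107 = -91)
(10805/(-4465) + 8423)*(-19235 + v(-131, 191)) = (10805/(-4465) + 8423)*(-19235 - 91) = (10805*(-1/4465) + 8423)*(-19326) = (-2161/893 + 8423)*(-19326) = (7519578/893)*(-19326) = -145323364428/893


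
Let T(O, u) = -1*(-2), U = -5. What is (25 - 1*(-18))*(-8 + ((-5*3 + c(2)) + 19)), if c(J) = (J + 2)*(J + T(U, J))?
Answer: 516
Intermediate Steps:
T(O, u) = 2
c(J) = (2 + J)² (c(J) = (J + 2)*(J + 2) = (2 + J)*(2 + J) = (2 + J)²)
(25 - 1*(-18))*(-8 + ((-5*3 + c(2)) + 19)) = (25 - 1*(-18))*(-8 + ((-5*3 + (4 + 2² + 4*2)) + 19)) = (25 + 18)*(-8 + ((-15 + (4 + 4 + 8)) + 19)) = 43*(-8 + ((-15 + 16) + 19)) = 43*(-8 + (1 + 19)) = 43*(-8 + 20) = 43*12 = 516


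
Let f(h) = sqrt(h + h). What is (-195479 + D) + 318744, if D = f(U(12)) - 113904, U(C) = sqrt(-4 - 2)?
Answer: 9361 + 2**(3/4)*3**(1/4)*sqrt(I) ≈ 9362.6 + 1.5651*I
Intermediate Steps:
U(C) = I*sqrt(6) (U(C) = sqrt(-6) = I*sqrt(6))
f(h) = sqrt(2)*sqrt(h) (f(h) = sqrt(2*h) = sqrt(2)*sqrt(h))
D = -113904 + 2**(3/4)*3**(1/4)*sqrt(I) (D = sqrt(2)*sqrt(I*sqrt(6)) - 113904 = sqrt(2)*(6**(1/4)*sqrt(I)) - 113904 = 2**(3/4)*3**(1/4)*sqrt(I) - 113904 = -113904 + 2**(3/4)*3**(1/4)*sqrt(I) ≈ -1.139e+5 + 1.5651*I)
(-195479 + D) + 318744 = (-195479 + (-113904 + 2**(3/4)*3**(1/4)*sqrt(I))) + 318744 = (-309383 + 2**(3/4)*3**(1/4)*sqrt(I)) + 318744 = 9361 + 2**(3/4)*3**(1/4)*sqrt(I)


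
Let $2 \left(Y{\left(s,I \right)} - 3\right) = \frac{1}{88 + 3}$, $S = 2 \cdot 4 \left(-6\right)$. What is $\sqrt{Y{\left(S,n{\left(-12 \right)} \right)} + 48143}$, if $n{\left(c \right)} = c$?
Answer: $\frac{\sqrt{1594788286}}{182} \approx 219.42$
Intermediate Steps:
$S = -48$ ($S = 8 \left(-6\right) = -48$)
$Y{\left(s,I \right)} = \frac{547}{182}$ ($Y{\left(s,I \right)} = 3 + \frac{1}{2 \left(88 + 3\right)} = 3 + \frac{1}{2 \cdot 91} = 3 + \frac{1}{2} \cdot \frac{1}{91} = 3 + \frac{1}{182} = \frac{547}{182}$)
$\sqrt{Y{\left(S,n{\left(-12 \right)} \right)} + 48143} = \sqrt{\frac{547}{182} + 48143} = \sqrt{\frac{8762573}{182}} = \frac{\sqrt{1594788286}}{182}$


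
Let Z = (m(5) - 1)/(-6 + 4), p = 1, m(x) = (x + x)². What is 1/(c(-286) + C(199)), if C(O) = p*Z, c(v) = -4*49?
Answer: -2/491 ≈ -0.0040733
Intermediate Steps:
c(v) = -196
m(x) = 4*x² (m(x) = (2*x)² = 4*x²)
Z = -99/2 (Z = (4*5² - 1)/(-6 + 4) = (4*25 - 1)/(-2) = (100 - 1)*(-½) = 99*(-½) = -99/2 ≈ -49.500)
C(O) = -99/2 (C(O) = 1*(-99/2) = -99/2)
1/(c(-286) + C(199)) = 1/(-196 - 99/2) = 1/(-491/2) = -2/491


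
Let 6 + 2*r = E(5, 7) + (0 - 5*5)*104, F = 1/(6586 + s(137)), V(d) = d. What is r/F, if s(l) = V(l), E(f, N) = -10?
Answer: -8793684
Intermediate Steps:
s(l) = l
F = 1/6723 (F = 1/(6586 + 137) = 1/6723 ≈ 0.00014874)
r = -1308 (r = -3 + (-10 + (0 - 5*5)*104)/2 = -3 + (-10 + (0 - 25)*104)/2 = -3 + (-10 - 25*104)/2 = -3 + (-10 - 2600)/2 = -3 + (½)*(-2610) = -3 - 1305 = -1308)
r/F = -1308/1/6723 = -1308*6723 = -8793684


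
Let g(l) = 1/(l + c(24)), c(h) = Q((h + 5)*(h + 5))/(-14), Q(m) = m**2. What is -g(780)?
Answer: 14/696361 ≈ 2.0105e-5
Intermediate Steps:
c(h) = -(5 + h)**4/14 (c(h) = ((h + 5)*(h + 5))**2/(-14) = ((5 + h)*(5 + h))**2*(-1/14) = ((5 + h)**2)**2*(-1/14) = (5 + h)**4*(-1/14) = -(5 + h)**4/14)
g(l) = 1/(-707281/14 + l) (g(l) = 1/(l - (5 + 24)**4/14) = 1/(l - 1/14*29**4) = 1/(l - 1/14*707281) = 1/(l - 707281/14) = 1/(-707281/14 + l))
-g(780) = -14/(-707281 + 14*780) = -14/(-707281 + 10920) = -14/(-696361) = -14*(-1)/696361 = -1*(-14/696361) = 14/696361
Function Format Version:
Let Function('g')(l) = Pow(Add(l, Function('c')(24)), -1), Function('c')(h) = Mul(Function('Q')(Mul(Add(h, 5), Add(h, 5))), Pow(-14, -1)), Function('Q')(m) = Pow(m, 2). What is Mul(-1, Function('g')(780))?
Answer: Rational(14, 696361) ≈ 2.0105e-5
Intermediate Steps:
Function('c')(h) = Mul(Rational(-1, 14), Pow(Add(5, h), 4)) (Function('c')(h) = Mul(Pow(Mul(Add(h, 5), Add(h, 5)), 2), Pow(-14, -1)) = Mul(Pow(Mul(Add(5, h), Add(5, h)), 2), Rational(-1, 14)) = Mul(Pow(Pow(Add(5, h), 2), 2), Rational(-1, 14)) = Mul(Pow(Add(5, h), 4), Rational(-1, 14)) = Mul(Rational(-1, 14), Pow(Add(5, h), 4)))
Function('g')(l) = Pow(Add(Rational(-707281, 14), l), -1) (Function('g')(l) = Pow(Add(l, Mul(Rational(-1, 14), Pow(Add(5, 24), 4))), -1) = Pow(Add(l, Mul(Rational(-1, 14), Pow(29, 4))), -1) = Pow(Add(l, Mul(Rational(-1, 14), 707281)), -1) = Pow(Add(l, Rational(-707281, 14)), -1) = Pow(Add(Rational(-707281, 14), l), -1))
Mul(-1, Function('g')(780)) = Mul(-1, Mul(14, Pow(Add(-707281, Mul(14, 780)), -1))) = Mul(-1, Mul(14, Pow(Add(-707281, 10920), -1))) = Mul(-1, Mul(14, Pow(-696361, -1))) = Mul(-1, Mul(14, Rational(-1, 696361))) = Mul(-1, Rational(-14, 696361)) = Rational(14, 696361)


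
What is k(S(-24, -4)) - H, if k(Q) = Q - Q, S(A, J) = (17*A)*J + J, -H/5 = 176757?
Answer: 883785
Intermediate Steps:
H = -883785 (H = -5*176757 = -883785)
S(A, J) = J + 17*A*J (S(A, J) = 17*A*J + J = J + 17*A*J)
k(Q) = 0
k(S(-24, -4)) - H = 0 - 1*(-883785) = 0 + 883785 = 883785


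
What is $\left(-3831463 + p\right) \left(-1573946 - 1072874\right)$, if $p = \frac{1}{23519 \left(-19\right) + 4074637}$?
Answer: $\frac{9197494051374689335}{906944} \approx 1.0141 \cdot 10^{13}$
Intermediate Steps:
$p = \frac{1}{3627776}$ ($p = \frac{1}{-446861 + 4074637} = \frac{1}{3627776} \approx 2.7565 \cdot 10^{-7}$)
$\left(-3831463 + p\right) \left(-1573946 - 1072874\right) = \left(-3831463 + \frac{1}{3627776}\right) \left(-1573946 - 1072874\right) = \left(- \frac{13899689516287}{3627776}\right) \left(-2646820\right) = \frac{9197494051374689335}{906944}$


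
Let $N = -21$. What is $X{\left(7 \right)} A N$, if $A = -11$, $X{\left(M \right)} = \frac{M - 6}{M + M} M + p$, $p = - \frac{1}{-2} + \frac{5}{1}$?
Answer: $1386$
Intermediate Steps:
$p = \frac{11}{2}$ ($p = \left(-1\right) \left(- \frac{1}{2}\right) + 5 \cdot 1 = \frac{1}{2} + 5 = \frac{11}{2} \approx 5.5$)
$X{\left(M \right)} = \frac{5}{2} + \frac{M}{2}$ ($X{\left(M \right)} = \frac{M - 6}{M + M} M + \frac{11}{2} = \frac{-6 + M}{2 M} M + \frac{11}{2} = \left(-3 + \frac{M}{2}\right) + \frac{11}{2} = \frac{5}{2} + \frac{M}{2}$)
$X{\left(7 \right)} A N = \left(\frac{5}{2} + \frac{1}{2} \cdot 7\right) \left(-11\right) \left(-21\right) = \left(\frac{5}{2} + \frac{7}{2}\right) \left(-11\right) \left(-21\right) = 6 \left(-11\right) \left(-21\right) = \left(-66\right) \left(-21\right) = 1386$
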